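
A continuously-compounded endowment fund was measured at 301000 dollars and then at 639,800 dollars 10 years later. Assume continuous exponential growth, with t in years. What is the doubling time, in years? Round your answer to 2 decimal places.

doubling time ≈ 9.19 years

r = ln(639800/301000) / 10 = ln(2.12558) / 10 ≈ 0.075405 per year
doubling time = ln 2 / |r| = 0.69315 / 0.075405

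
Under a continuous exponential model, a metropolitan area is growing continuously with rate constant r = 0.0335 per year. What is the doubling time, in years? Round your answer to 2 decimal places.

doubling time = ln(2) / |r| = 0.69315 / 0.0335

doubling time ≈ 20.69 years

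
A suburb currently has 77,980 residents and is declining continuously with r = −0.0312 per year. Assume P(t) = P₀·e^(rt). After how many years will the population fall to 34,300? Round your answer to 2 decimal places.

t ≈ 26.32 years

34300 = 77980 · e^(-0.0312·t)
t = ln(34300/77980) / -0.0312 = ln(0.43986) / -0.0312 = -0.82131 / -0.0312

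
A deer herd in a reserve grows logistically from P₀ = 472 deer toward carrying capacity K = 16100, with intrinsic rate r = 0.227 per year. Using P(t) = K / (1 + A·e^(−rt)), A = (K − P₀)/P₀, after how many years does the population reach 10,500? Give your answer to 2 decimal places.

t ≈ 18.19 years

A = (16100 − 472)/472 = 33.11017
10500 = 16100/(1 + 33.11017·e^(−0.227t)) → 1 + 33.11017·e^(−0.227t) = 1.53333
e^(−0.227t) = 0.016108 → t = ln(62.08157)/0.227 = 4.12845/0.227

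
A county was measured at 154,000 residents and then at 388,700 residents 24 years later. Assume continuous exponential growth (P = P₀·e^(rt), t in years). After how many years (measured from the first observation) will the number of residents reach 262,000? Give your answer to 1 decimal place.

r = ln(388700/154000) / 24 ≈ 0.038577 per year
t = ln(262000/154000) / r = 0.53139 / 0.038577 ≈ 13.775

t ≈ 13.8 years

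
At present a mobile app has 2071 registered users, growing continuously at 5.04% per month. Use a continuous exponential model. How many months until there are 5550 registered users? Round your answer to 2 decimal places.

5550 = 2071 · e^(0.0504·t)
t = ln(5550/2071) / 0.0504 = ln(2.67986) / 0.0504 = 0.98577 / 0.0504

t ≈ 19.56 months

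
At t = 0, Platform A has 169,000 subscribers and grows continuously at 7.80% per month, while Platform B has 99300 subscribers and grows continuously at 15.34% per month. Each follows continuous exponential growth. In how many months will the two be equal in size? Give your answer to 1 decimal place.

t ≈ 7.1 months

169000·e^(0.078t) = 99300·e^(0.1534t)
169000/99300 = e^((0.1534 − 0.078)t) → ln(1.70191) = 0.0754·t
t = 0.53175 / 0.0754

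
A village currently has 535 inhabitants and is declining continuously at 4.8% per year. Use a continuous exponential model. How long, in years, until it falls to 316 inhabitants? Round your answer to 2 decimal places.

t ≈ 10.97 years

316 = 535 · e^(-0.048·t)
t = ln(316/535) / -0.048 = ln(0.59065) / -0.048 = -0.52652 / -0.048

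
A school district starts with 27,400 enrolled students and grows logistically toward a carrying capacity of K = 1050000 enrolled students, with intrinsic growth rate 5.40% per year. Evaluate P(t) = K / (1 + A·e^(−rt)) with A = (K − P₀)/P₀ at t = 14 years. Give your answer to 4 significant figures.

A = (1050000 − 27400)/27400 = 37.32117
P(14) = 1050000 / (1 + 37.32117·e^(−0.054·14)) = 1050000 / (1 + 37.32117·0.469541)
= 1050000 / 18.52381 ≈ 56683.8

≈ 56,680 enrolled students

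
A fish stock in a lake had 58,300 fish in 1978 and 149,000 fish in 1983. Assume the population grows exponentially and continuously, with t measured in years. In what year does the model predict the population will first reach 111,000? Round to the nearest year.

year 1981

r = ln(149000/58300) / 5 = 0.93834/5 ≈ 0.187669 per year
t = ln(111000/58300) / r = 0.64393/0.187669 ≈ 3.43 years after 1978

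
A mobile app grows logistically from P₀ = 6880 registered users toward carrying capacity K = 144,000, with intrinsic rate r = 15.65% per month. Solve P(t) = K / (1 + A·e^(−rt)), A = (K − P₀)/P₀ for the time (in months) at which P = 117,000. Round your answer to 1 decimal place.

A = (144000 − 6880)/6880 = 19.93023
117000 = 144000/(1 + 19.93023·e^(−0.1565t)) → 1 + 19.93023·e^(−0.1565t) = 1.23077
e^(−0.1565t) = 0.011579 → t = ln(86.36434)/0.1565 = 4.45857/0.1565

t ≈ 28.5 months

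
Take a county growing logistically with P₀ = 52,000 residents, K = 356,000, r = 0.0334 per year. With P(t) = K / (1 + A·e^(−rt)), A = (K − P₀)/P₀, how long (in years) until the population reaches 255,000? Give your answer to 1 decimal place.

A = (356000 − 52000)/52000 = 5.84615
255000 = 356000/(1 + 5.84615·e^(−0.0334t)) → 1 + 5.84615·e^(−0.0334t) = 1.39608
e^(−0.0334t) = 0.06775 → t = ln(14.76009)/0.0334 = 2.69193/0.0334

t ≈ 80.6 years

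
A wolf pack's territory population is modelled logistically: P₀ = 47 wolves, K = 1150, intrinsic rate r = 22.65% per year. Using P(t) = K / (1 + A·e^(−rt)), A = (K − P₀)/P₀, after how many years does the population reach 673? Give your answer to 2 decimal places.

A = (1150 − 47)/47 = 23.46809
673 = 1150/(1 + 23.46809·e^(−0.2265t)) → 1 + 23.46809·e^(−0.2265t) = 1.70877
e^(−0.2265t) = 0.030201 → t = ln(33.11116)/0.2265 = 3.49987/0.2265

t ≈ 15.45 years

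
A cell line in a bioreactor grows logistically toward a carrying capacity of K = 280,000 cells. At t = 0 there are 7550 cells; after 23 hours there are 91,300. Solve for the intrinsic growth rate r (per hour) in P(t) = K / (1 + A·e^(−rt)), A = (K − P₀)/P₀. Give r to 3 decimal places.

A = (280000 − 7550)/7550 = 36.08609
91300 = 280000/(1 + 36.08609·e^(−r·23)) → e^(−23r) = (3.06681 − 1)/36.08609 = 0.057274
r = −ln(0.057274)/23 = 2.8599/23

r ≈ 0.124 per hour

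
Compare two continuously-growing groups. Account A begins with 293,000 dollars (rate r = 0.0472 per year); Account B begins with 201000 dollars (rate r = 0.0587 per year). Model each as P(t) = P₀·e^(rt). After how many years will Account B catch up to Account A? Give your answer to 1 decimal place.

293000·e^(0.0472t) = 201000·e^(0.0587t)
293000/201000 = e^((0.0587 − 0.0472)t) → ln(1.45771) = 0.0115·t
t = 0.37687 / 0.0115

t ≈ 32.8 years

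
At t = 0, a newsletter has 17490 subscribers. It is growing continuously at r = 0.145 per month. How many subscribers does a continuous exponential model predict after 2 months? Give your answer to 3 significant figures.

≈ 23,400 subscribers

P(2) = 17490 · e^(0.145·2) = 17490 · e^(0.29)
= 17490 · 1.33643 ≈ 23374.12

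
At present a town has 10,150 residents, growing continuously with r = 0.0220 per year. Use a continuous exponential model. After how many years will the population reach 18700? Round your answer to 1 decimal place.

18700 = 10150 · e^(0.022·t)
t = ln(18700/10150) / 0.022 = ln(1.84236) / 0.022 = 0.61105 / 0.022

t ≈ 27.8 years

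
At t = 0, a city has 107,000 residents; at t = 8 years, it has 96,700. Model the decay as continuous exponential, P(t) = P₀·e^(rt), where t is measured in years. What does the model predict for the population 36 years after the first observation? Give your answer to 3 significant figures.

≈ 67,900 residents

r = ln(96700/107000) / 8 ≈ -0.012652 per year
P(36) = 107000 · e^(-0.012652·36) = 107000 · 0.63415 ≈ 67854.07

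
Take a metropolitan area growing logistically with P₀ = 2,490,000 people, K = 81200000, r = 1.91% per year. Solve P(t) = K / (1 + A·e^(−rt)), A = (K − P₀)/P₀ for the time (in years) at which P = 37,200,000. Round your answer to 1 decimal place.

t ≈ 172.0 years

A = (81200000 − 2490000)/2490000 = 31.61044
37200000 = 81200000/(1 + 31.61044·e^(−0.0191t)) → 1 + 31.61044·e^(−0.0191t) = 2.1828
e^(−0.0191t) = 0.037418 → t = ln(26.72519)/0.0191 = 3.28561/0.0191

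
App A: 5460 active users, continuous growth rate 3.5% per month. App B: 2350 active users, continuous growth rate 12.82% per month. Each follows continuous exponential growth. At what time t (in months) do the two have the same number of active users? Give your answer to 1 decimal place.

t ≈ 9.0 months

5460·e^(0.035t) = 2350·e^(0.1282t)
5460/2350 = e^((0.1282 − 0.035)t) → ln(2.3234) = 0.0932·t
t = 0.84303 / 0.0932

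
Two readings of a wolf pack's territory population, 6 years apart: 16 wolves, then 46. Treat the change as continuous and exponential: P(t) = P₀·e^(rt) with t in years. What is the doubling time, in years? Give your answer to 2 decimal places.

doubling time ≈ 3.94 years

r = ln(46/16) / 6 = ln(2.875) / 6 ≈ 0.176009 per year
doubling time = ln 2 / |r| = 0.69315 / 0.176009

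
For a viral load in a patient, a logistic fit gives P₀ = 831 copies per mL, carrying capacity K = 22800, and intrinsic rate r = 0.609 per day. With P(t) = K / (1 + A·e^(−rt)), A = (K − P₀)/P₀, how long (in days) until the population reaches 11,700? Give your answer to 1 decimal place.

A = (22800 − 831)/831 = 26.43682
11700 = 22800/(1 + 26.43682·e^(−0.609t)) → 1 + 26.43682·e^(−0.609t) = 1.94872
e^(−0.609t) = 0.035886 → t = ln(27.86584)/0.609 = 3.3274/0.609

t ≈ 5.5 days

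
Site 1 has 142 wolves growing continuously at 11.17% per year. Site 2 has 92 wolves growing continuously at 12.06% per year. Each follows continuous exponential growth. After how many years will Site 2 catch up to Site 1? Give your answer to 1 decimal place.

t ≈ 48.8 years

142·e^(0.1117t) = 92·e^(0.1206t)
142/92 = e^((0.1206 − 0.1117)t) → ln(1.54348) = 0.0089·t
t = 0.43404 / 0.0089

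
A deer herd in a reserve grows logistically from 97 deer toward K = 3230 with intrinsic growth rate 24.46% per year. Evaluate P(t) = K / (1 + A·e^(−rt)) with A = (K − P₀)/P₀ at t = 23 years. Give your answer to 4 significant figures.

A = (3230 − 97)/97 = 32.29897
P(23) = 3230 / (1 + 32.29897·e^(−0.2446·23)) = 3230 / (1 + 32.29897·0.003604)
= 3230 / 1.1164 ≈ 2893.24

≈ 2,893 deer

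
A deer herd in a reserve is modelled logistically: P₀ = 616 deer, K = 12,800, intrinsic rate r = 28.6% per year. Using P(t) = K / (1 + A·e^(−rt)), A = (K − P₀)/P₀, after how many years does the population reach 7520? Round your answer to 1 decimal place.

t ≈ 11.7 years

A = (12800 − 616)/616 = 19.77922
7520 = 12800/(1 + 19.77922·e^(−0.286t)) → 1 + 19.77922·e^(−0.286t) = 1.70213
e^(−0.286t) = 0.035498 → t = ln(28.17041)/0.286 = 3.33827/0.286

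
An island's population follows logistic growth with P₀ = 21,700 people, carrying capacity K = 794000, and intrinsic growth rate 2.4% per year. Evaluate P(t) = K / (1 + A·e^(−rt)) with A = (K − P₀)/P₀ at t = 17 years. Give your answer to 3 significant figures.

A = (794000 − 21700)/21700 = 35.58986
P(17) = 794000 / (1 + 35.58986·e^(−0.024·17)) = 794000 / (1 + 35.58986·0.664979)
= 794000 / 24.66651 ≈ 32189.4

≈ 32,200 people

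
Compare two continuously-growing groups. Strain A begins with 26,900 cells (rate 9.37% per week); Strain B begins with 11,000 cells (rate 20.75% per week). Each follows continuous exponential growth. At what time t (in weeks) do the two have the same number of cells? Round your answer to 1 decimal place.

t ≈ 7.9 weeks

26900·e^(0.0937t) = 11000·e^(0.2075t)
26900/11000 = e^((0.2075 − 0.0937)t) → ln(2.44545) = 0.1138·t
t = 0.89423 / 0.1138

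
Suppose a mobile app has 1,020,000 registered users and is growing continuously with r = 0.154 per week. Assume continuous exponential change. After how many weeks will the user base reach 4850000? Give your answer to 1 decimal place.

t ≈ 10.1 weeks

4850000 = 1020000 · e^(0.154·t)
t = ln(4850000/1020000) / 0.154 = ln(4.7549) / 0.154 = 1.55918 / 0.154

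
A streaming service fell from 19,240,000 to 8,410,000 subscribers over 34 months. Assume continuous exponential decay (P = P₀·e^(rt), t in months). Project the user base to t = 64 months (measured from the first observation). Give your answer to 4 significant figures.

r = ln(8410000/19240000) / 34 ≈ -0.02434 per month
P(64) = 19240000 · e^(-0.02434·64) = 19240000 · 0.2106 ≈ 4052008.47

≈ 4,052,000 subscribers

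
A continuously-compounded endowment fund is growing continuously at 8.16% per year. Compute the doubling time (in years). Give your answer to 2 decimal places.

doubling time ≈ 8.49 years

doubling time = ln(2) / |r| = 0.69315 / 0.0816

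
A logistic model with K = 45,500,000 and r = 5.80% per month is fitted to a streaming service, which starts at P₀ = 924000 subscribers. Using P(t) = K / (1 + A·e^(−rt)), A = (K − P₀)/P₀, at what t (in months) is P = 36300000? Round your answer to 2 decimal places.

A = (45500000 − 924000)/924000 = 48.24242
36300000 = 45500000/(1 + 48.24242·e^(−0.058t)) → 1 + 48.24242·e^(−0.058t) = 1.25344
e^(−0.058t) = 0.005254 → t = ln(190.34783)/0.058 = 5.24885/0.058

t ≈ 90.50 months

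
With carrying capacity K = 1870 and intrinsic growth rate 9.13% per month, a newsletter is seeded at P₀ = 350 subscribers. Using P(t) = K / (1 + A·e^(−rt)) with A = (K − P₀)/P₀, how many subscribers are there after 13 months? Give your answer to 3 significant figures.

≈ 804 subscribers

A = (1870 − 350)/350 = 4.34286
P(13) = 1870 / (1 + 4.34286·e^(−0.0913·13)) = 1870 / (1 + 4.34286·0.305166)
= 1870 / 2.32529 ≈ 804.2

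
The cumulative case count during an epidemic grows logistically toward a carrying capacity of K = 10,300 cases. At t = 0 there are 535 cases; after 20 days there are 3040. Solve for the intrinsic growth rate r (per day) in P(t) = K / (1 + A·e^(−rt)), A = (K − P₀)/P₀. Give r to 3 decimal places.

A = (10300 − 535)/535 = 18.25234
3040 = 10300/(1 + 18.25234·e^(−r·20)) → e^(−20r) = (3.38816 − 1)/18.25234 = 0.130841
r = −ln(0.130841)/20 = 2.03377/20

r ≈ 0.102 per day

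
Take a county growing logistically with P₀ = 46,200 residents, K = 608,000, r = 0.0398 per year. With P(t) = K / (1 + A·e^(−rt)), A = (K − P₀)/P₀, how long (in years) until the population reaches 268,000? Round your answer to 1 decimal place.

t ≈ 56.8 years

A = (608000 − 46200)/46200 = 12.16017
268000 = 608000/(1 + 12.16017·e^(−0.0398t)) → 1 + 12.16017·e^(−0.0398t) = 2.26866
e^(−0.0398t) = 0.104329 → t = ln(9.58508)/0.0398 = 2.26021/0.0398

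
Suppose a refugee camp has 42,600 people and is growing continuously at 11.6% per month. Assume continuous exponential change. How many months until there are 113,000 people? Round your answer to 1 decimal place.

t ≈ 8.4 months

113000 = 42600 · e^(0.116·t)
t = ln(113000/42600) / 0.116 = ln(2.65258) / 0.116 = 0.97553 / 0.116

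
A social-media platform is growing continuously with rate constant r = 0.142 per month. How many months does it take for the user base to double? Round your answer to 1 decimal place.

doubling time ≈ 4.9 months

doubling time = ln(2) / |r| = 0.69315 / 0.142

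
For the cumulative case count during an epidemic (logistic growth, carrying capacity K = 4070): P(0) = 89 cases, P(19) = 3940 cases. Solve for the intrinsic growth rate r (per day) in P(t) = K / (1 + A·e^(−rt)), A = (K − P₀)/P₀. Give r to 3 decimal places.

A = (4070 − 89)/89 = 44.73034
3940 = 4070/(1 + 44.73034·e^(−r·19)) → e^(−19r) = (1.03299 − 1)/44.73034 = 0.000738
r = −ln(0.000738)/19 = 7.21205/19

r ≈ 0.380 per day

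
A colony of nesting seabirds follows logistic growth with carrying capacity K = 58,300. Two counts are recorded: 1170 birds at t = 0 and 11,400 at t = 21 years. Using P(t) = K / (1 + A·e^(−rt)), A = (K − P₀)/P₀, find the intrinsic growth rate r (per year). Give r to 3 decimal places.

A = (58300 − 1170)/1170 = 48.82906
11400 = 58300/(1 + 48.82906·e^(−r·21)) → e^(−21r) = (5.11404 − 1)/48.82906 = 0.084254
r = −ln(0.084254)/21 = 2.47392/21

r ≈ 0.118 per year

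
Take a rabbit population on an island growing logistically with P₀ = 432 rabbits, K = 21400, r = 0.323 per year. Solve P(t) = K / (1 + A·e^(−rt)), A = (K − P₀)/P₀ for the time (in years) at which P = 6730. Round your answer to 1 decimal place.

t ≈ 9.6 years

A = (21400 − 432)/432 = 48.53704
6730 = 21400/(1 + 48.53704·e^(−0.323t)) → 1 + 48.53704·e^(−0.323t) = 3.17979
e^(−0.323t) = 0.04491 → t = ln(22.26682)/0.323 = 3.1031/0.323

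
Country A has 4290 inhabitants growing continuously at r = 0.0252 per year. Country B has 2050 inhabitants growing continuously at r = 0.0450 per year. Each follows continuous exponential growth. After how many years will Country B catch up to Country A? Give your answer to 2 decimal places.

4290·e^(0.0252t) = 2050·e^(0.045t)
4290/2050 = e^((0.045 − 0.0252)t) → ln(2.09268) = 0.0198·t
t = 0.73845 / 0.0198

t ≈ 37.30 years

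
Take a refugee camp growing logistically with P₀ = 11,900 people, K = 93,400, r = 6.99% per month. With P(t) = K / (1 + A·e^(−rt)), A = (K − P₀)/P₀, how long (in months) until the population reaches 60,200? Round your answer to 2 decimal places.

A = (93400 − 11900)/11900 = 6.84874
60200 = 93400/(1 + 6.84874·e^(−0.0699t)) → 1 + 6.84874·e^(−0.0699t) = 1.5515
e^(−0.0699t) = 0.080525 → t = ln(12.4185)/0.0699 = 2.51919/0.0699

t ≈ 36.04 months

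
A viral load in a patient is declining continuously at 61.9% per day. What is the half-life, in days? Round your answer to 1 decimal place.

half-life = ln(2) / |r| = 0.69315 / 0.619

half-life ≈ 1.1 days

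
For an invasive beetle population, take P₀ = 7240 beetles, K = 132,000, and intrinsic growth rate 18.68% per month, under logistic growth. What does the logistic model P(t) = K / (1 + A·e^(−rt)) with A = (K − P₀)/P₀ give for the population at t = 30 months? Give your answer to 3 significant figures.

≈ 124,000 beetles

A = (132000 − 7240)/7240 = 17.23204
P(30) = 132000 / (1 + 17.23204·e^(−0.1868·30)) = 132000 / (1 + 17.23204·0.003683)
= 132000 / 1.06347 ≈ 124122.28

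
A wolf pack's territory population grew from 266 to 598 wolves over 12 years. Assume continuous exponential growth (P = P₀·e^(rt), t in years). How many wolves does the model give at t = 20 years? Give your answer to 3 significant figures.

≈ 1,030 wolves

r = ln(598/266) / 12 ≈ 0.067508 per year
P(20) = 266 · e^(0.067508·20) = 266 · 3.85803 ≈ 1026.24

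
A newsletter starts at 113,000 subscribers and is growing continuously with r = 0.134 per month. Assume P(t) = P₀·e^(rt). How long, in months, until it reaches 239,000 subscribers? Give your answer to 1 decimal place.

t ≈ 5.6 months

239000 = 113000 · e^(0.134·t)
t = ln(239000/113000) / 0.134 = ln(2.11504) / 0.134 = 0.74908 / 0.134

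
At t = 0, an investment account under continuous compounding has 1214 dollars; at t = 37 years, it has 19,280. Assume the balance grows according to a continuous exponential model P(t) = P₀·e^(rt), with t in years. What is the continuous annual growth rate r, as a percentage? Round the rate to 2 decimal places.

r ≈ 7.47% per year

19280 = 1214 · e^(r·37)
e^(37r) = 19280/1214 = 15.88138
r = ln(15.88138) / 37 = 2.76515 / 37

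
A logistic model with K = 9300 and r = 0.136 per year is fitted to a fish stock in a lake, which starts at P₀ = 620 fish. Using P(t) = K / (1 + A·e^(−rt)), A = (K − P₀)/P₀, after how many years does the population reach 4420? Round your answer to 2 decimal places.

t ≈ 18.68 years

A = (9300 − 620)/620 = 14
4420 = 9300/(1 + 14·e^(−0.136t)) → 1 + 14·e^(−0.136t) = 2.10407
e^(−0.136t) = 0.078862 → t = ln(12.68033)/0.136 = 2.54005/0.136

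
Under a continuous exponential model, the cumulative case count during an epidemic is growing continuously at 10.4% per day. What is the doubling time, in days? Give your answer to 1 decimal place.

doubling time ≈ 6.7 days

doubling time = ln(2) / |r| = 0.69315 / 0.104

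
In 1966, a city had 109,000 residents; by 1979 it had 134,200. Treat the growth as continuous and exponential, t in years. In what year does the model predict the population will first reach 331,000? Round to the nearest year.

r = ln(134200/109000) / 13 = 0.20798/13 ≈ 0.015999 per year
t = ln(331000/109000) / r = 1.11077/0.015999 ≈ 69.43 years after 1966

year 2035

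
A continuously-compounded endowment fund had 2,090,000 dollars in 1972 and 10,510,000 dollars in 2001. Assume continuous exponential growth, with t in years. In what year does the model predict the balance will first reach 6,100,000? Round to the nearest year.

r = ln(10510000/2090000) / 29 = 1.61516/29 ≈ 0.055695 per year
t = ln(6100000/2090000) / r = 1.07112/0.055695 ≈ 19.23 years after 1972

year 1991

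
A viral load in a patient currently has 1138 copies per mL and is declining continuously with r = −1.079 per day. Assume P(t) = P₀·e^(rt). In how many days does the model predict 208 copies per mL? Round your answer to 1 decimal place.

t ≈ 1.6 days

208 = 1138 · e^(-1.079·t)
t = ln(208/1138) / -1.079 = ln(0.18278) / -1.079 = -1.69949 / -1.079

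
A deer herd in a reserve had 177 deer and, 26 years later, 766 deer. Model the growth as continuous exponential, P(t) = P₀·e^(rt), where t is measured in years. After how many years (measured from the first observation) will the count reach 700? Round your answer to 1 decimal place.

t ≈ 24.4 years

r = ln(766/177) / 26 ≈ 0.056347 per year
t = ln(700/177) / r = 1.37493 / 0.056347 ≈ 24.401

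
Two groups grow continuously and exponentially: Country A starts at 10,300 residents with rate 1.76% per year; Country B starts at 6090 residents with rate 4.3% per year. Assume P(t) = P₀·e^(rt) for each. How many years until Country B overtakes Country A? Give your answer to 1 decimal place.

t ≈ 20.7 years

10300·e^(0.0176t) = 6090·e^(0.043t)
10300/6090 = e^((0.043 − 0.0176)t) → ln(1.6913) = 0.0254·t
t = 0.5255 / 0.0254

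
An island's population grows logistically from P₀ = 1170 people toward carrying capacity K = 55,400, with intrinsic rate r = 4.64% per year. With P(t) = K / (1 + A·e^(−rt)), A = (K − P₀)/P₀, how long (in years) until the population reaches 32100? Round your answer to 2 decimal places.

t ≈ 89.58 years

A = (55400 − 1170)/1170 = 46.35043
32100 = 55400/(1 + 46.35043·e^(−0.0464t)) → 1 + 46.35043·e^(−0.0464t) = 1.72586
e^(−0.0464t) = 0.01566 → t = ln(63.85617)/0.0464 = 4.15663/0.0464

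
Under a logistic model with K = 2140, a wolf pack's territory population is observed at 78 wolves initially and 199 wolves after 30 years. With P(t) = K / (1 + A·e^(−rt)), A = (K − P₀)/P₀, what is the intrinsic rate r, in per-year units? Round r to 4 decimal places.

A = (2140 − 78)/78 = 26.4359
199 = 2140/(1 + 26.4359·e^(−r·30)) → e^(−30r) = (10.75377 − 1)/26.4359 = 0.368959
r = −ln(0.368959)/30 = 0.99707/30

r ≈ 0.0332 per year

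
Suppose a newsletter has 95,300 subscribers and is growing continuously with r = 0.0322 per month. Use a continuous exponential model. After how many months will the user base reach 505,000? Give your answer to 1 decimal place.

t ≈ 51.8 months

505000 = 95300 · e^(0.0322·t)
t = ln(505000/95300) / 0.0322 = ln(5.29906) / 0.0322 = 1.66753 / 0.0322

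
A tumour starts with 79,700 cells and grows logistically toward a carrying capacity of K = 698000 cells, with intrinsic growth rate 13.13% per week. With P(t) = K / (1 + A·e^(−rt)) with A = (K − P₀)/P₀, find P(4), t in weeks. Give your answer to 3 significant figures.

A = (698000 − 79700)/79700 = 7.75784
P(4) = 698000 / (1 + 7.75784·e^(−0.1313·4)) = 698000 / (1 + 7.75784·0.591437)
= 698000 / 5.58828 ≈ 124904.37

≈ 125,000 cells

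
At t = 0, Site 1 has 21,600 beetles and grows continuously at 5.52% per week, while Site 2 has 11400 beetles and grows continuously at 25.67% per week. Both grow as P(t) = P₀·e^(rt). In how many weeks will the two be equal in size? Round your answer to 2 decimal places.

21600·e^(0.0552t) = 11400·e^(0.2567t)
21600/11400 = e^((0.2567 − 0.0552)t) → ln(1.89474) = 0.2015·t
t = 0.63908 / 0.2015

t ≈ 3.17 weeks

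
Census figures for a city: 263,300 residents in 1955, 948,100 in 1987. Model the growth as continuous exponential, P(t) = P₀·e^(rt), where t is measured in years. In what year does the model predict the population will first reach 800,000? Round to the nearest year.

r = ln(948100/263300) / 32 = 1.28117/32 ≈ 0.040036 per year
t = ln(800000/263300) / r = 1.11132/0.040036 ≈ 27.76 years after 1955

year 1983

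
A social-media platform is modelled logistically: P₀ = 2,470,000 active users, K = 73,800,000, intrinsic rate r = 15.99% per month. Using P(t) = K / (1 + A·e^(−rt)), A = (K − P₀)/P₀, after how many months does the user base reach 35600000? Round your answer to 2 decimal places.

A = (73800000 − 2470000)/2470000 = 28.87854
35600000 = 73800000/(1 + 28.87854·e^(−0.1599t)) → 1 + 28.87854·e^(−0.1599t) = 2.07303
e^(−0.1599t) = 0.037157 → t = ln(26.91299)/0.1599 = 3.29261/0.1599

t ≈ 20.59 months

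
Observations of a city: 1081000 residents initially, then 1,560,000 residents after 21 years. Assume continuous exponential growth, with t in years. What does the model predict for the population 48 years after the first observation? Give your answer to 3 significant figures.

r = ln(1560000/1081000) / 21 ≈ 0.017467 per year
P(48) = 1081000 · e^(0.017467·48) = 1081000 · 2.31266 ≈ 2499985.42

≈ 2,500,000 residents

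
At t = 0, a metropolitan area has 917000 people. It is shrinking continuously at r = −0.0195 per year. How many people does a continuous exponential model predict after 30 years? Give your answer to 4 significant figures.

≈ 510,900 people

P(30) = 917000 · e^(-0.0195·30) = 917000 · e^(-0.585)
= 917000 · 0.55711 ≈ 510866.08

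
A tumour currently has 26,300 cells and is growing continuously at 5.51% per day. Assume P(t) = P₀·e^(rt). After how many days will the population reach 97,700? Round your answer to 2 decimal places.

t ≈ 23.82 days

97700 = 26300 · e^(0.0551·t)
t = ln(97700/26300) / 0.0551 = ln(3.71483) / 0.0551 = 1.31233 / 0.0551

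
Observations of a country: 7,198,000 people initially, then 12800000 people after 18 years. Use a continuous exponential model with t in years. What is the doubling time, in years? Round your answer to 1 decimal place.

doubling time ≈ 21.7 years

r = ln(12800000/7198000) / 18 = ln(1.77827) / 18 ≈ 0.03198 per year
doubling time = ln 2 / |r| = 0.69315 / 0.03198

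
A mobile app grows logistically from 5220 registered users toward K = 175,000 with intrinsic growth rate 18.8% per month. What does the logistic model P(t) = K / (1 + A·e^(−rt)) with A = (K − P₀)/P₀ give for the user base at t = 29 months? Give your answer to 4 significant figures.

≈ 153,600 registered users

A = (175000 − 5220)/5220 = 32.5249
P(29) = 175000 / (1 + 32.5249·e^(−0.188·29)) = 175000 / (1 + 32.5249·0.004288)
= 175000 / 1.13946 ≈ 153581.83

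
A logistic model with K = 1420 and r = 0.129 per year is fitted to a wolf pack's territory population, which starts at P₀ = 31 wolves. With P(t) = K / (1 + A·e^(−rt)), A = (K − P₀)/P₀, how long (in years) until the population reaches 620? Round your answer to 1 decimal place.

t ≈ 27.5 years

A = (1420 − 31)/31 = 44.80645
620 = 1420/(1 + 44.80645·e^(−0.129t)) → 1 + 44.80645·e^(−0.129t) = 2.29032
e^(−0.129t) = 0.028798 → t = ln(34.725)/0.129 = 3.54746/0.129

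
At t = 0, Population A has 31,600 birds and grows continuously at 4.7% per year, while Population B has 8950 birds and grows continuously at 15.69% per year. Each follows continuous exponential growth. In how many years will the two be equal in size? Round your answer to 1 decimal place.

31600·e^(0.047t) = 8950·e^(0.1569t)
31600/8950 = e^((0.1569 − 0.047)t) → ln(3.53073) = 0.1099·t
t = 1.2615 / 0.1099

t ≈ 11.5 years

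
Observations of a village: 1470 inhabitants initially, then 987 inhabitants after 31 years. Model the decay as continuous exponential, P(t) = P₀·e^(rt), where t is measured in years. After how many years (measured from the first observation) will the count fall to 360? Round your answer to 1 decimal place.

r = ln(987/1470) / 31 ≈ -0.01285 per year
t = ln(360/1470) / r = -1.40691 / -0.01285 ≈ 109.488

t ≈ 109.5 years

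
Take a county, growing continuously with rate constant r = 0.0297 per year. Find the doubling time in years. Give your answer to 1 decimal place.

doubling time = ln(2) / |r| = 0.69315 / 0.0297

doubling time ≈ 23.3 years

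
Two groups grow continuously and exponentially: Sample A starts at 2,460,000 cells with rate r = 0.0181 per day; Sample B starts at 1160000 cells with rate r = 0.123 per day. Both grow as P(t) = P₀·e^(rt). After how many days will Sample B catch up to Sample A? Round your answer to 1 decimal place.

2460000·e^(0.0181t) = 1160000·e^(0.123t)
2460000/1160000 = e^((0.123 − 0.0181)t) → ln(2.12069) = 0.1049·t
t = 0.75174 / 0.1049

t ≈ 7.2 days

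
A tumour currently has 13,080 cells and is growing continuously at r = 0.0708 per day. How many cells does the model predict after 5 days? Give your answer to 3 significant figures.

P(5) = 13080 · e^(0.0708·5) = 13080 · e^(0.354)
= 13080 · 1.42476 ≈ 18635.8

≈ 18,600 cells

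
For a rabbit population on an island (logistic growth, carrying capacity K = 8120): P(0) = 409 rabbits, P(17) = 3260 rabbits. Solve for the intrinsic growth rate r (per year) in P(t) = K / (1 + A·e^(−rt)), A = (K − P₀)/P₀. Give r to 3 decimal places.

A = (8120 − 409)/409 = 18.8533
3260 = 8120/(1 + 18.8533·e^(−r·17)) → e^(−17r) = (2.4908 − 1)/18.8533 = 0.079074
r = −ln(0.079074)/17 = 2.53738/17

r ≈ 0.149 per year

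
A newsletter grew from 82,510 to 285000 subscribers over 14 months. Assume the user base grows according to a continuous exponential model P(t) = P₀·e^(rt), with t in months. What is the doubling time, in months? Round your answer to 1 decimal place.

doubling time ≈ 7.8 months

r = ln(285000/82510) / 14 = ln(3.45413) / 14 ≈ 0.088541 per month
doubling time = ln 2 / |r| = 0.69315 / 0.088541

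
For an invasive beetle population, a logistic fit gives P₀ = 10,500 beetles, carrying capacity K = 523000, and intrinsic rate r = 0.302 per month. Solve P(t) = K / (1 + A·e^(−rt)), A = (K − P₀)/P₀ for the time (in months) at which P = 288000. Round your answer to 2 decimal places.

A = (523000 − 10500)/10500 = 48.80952
288000 = 523000/(1 + 48.80952·e^(−0.302t)) → 1 + 48.80952·e^(−0.302t) = 1.81597
e^(−0.302t) = 0.016717 → t = ln(59.81763)/0.302 = 4.0913/0.302

t ≈ 13.55 months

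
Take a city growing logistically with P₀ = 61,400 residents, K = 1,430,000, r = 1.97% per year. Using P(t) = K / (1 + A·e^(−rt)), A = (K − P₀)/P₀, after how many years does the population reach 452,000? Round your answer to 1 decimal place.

t ≈ 118.4 years

A = (1430000 − 61400)/61400 = 22.2899
452000 = 1430000/(1 + 22.2899·e^(−0.0197t)) → 1 + 22.2899·e^(−0.0197t) = 3.16372
e^(−0.0197t) = 0.097072 → t = ln(10.30167)/0.0197 = 2.33231/0.0197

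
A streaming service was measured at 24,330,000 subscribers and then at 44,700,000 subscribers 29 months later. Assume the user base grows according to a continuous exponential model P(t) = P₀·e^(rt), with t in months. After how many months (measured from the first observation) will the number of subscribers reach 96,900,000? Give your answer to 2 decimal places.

t ≈ 65.89 months

r = ln(44700000/24330000) / 29 ≈ 0.020975 per month
t = ln(96900000/24330000) / r = 1.38197 / 0.020975 ≈ 65.888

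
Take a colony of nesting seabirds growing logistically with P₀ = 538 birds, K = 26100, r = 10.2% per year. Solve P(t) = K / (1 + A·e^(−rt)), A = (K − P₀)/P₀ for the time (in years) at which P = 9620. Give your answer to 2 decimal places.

t ≈ 32.58 years

A = (26100 − 538)/538 = 47.51301
9620 = 26100/(1 + 47.51301·e^(−0.102t)) → 1 + 47.51301·e^(−0.102t) = 2.7131
e^(−0.102t) = 0.036055 → t = ln(27.73514)/0.102 = 3.3227/0.102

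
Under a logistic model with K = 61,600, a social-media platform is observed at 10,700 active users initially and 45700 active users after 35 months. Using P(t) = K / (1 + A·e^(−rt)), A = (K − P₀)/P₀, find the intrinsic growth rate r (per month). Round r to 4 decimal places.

A = (61600 − 10700)/10700 = 4.75701
45700 = 61600/(1 + 4.75701·e^(−r·35)) → e^(−35r) = (1.34792 − 1)/4.75701 = 0.073139
r = −ln(0.073139)/35 = 2.6154/35

r ≈ 0.0747 per month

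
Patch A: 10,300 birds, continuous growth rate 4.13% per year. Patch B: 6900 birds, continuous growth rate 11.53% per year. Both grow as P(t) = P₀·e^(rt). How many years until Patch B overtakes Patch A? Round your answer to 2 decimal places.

10300·e^(0.0413t) = 6900·e^(0.1153t)
10300/6900 = e^((0.1153 − 0.0413)t) → ln(1.49275) = 0.074·t
t = 0.40062 / 0.074

t ≈ 5.41 years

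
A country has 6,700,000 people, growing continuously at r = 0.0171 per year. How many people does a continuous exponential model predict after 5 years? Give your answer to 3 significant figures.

≈ 7,300,000 people

P(5) = 6700000 · e^(0.0171·5) = 6700000 · e^(0.0855)
= 6700000 · 1.08926 ≈ 7298052.46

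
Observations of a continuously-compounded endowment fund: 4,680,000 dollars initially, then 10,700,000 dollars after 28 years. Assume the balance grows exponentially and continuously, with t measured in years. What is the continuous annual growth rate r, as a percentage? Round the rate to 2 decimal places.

r ≈ 2.95% per year

10700000 = 4680000 · e^(r·28)
e^(28r) = 10700000/4680000 = 2.28632
r = ln(2.28632) / 28 = 0.82695 / 28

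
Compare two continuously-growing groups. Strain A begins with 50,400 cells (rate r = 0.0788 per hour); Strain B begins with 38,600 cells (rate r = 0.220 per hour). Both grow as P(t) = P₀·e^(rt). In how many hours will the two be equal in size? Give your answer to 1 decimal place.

t ≈ 1.9 hours

50400·e^(0.0788t) = 38600·e^(0.22t)
50400/38600 = e^((0.22 − 0.0788)t) → ln(1.3057) = 0.1412·t
t = 0.26674 / 0.1412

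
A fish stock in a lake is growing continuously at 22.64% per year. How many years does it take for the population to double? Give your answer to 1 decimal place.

doubling time ≈ 3.1 years

doubling time = ln(2) / |r| = 0.69315 / 0.2264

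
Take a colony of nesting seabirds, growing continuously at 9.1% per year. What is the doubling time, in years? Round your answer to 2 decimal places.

doubling time = ln(2) / |r| = 0.69315 / 0.091

doubling time ≈ 7.62 years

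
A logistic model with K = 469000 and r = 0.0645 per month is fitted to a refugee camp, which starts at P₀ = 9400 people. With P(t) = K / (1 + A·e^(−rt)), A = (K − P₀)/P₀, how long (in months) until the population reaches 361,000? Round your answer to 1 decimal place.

A = (469000 − 9400)/9400 = 48.89362
361000 = 469000/(1 + 48.89362·e^(−0.0645t)) → 1 + 48.89362·e^(−0.0645t) = 1.29917
e^(−0.0645t) = 0.006119 → t = ln(163.43144)/0.0645 = 5.09639/0.0645

t ≈ 79.0 months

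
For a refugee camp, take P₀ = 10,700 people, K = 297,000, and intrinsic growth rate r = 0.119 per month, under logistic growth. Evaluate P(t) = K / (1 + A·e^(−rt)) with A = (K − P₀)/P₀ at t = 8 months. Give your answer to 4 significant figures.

A = (297000 − 10700)/10700 = 26.75701
P(8) = 297000 / (1 + 26.75701·e^(−0.119·8)) = 297000 / (1 + 26.75701·0.385968)
= 297000 / 11.32736 ≈ 26219.71

≈ 26,220 people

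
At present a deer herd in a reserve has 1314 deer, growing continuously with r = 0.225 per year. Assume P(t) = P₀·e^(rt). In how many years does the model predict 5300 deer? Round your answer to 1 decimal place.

5300 = 1314 · e^(0.225·t)
t = ln(5300/1314) / 0.225 = ln(4.03349) / 0.225 = 1.39463 / 0.225

t ≈ 6.2 years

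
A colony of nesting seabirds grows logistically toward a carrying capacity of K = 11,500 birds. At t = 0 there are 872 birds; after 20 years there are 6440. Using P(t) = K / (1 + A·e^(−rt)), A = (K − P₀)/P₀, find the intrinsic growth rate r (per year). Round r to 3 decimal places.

A = (11500 − 872)/872 = 12.18807
6440 = 11500/(1 + 12.18807·e^(−r·20)) → e^(−20r) = (1.78571 − 1)/12.18807 = 0.064466
r = −ln(0.064466)/20 = 2.74162/20

r ≈ 0.137 per year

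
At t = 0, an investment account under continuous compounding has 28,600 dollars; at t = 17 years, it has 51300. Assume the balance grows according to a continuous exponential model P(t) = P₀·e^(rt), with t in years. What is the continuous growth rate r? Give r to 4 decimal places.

r ≈ 0.0344 per year

51300 = 28600 · e^(r·17)
e^(17r) = 51300/28600 = 1.79371
r = ln(1.79371) / 17 = 0.58428 / 17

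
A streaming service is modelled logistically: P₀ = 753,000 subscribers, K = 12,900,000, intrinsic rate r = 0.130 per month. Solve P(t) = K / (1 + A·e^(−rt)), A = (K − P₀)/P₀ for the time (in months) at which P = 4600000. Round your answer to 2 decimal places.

A = (12900000 − 753000)/753000 = 16.13147
4600000 = 12900000/(1 + 16.13147·e^(−0.13t)) → 1 + 16.13147·e^(−0.13t) = 2.80435
e^(−0.13t) = 0.111853 → t = ln(8.94034)/0.13 = 2.19057/0.13

t ≈ 16.85 months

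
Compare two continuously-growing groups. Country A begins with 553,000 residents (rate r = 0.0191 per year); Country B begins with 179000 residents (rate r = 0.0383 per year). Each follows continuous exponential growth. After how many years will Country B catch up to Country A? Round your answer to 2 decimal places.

t ≈ 58.75 years

553000·e^(0.0191t) = 179000·e^(0.0383t)
553000/179000 = e^((0.0383 − 0.0191)t) → ln(3.08939) = 0.0192·t
t = 1.12797 / 0.0192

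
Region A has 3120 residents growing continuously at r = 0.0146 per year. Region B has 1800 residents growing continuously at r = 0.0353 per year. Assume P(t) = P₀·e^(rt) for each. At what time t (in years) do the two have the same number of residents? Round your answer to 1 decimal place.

3120·e^(0.0146t) = 1800·e^(0.0353t)
3120/1800 = e^((0.0353 − 0.0146)t) → ln(1.73333) = 0.0207·t
t = 0.55005 / 0.0207

t ≈ 26.6 years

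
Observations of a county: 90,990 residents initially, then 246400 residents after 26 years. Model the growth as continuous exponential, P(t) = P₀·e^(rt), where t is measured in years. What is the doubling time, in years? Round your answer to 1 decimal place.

r = ln(246400/90990) / 26 = ln(2.70799) / 26 ≈ 0.038316 per year
doubling time = ln 2 / |r| = 0.69315 / 0.038316

doubling time ≈ 18.1 years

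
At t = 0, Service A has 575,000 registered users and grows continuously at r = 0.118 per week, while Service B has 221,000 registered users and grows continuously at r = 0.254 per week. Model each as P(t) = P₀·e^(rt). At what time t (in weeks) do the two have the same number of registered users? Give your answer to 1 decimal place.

575000·e^(0.118t) = 221000·e^(0.254t)
575000/221000 = e^((0.254 − 0.118)t) → ln(2.60181) = 0.136·t
t = 0.95621 / 0.136

t ≈ 7.0 weeks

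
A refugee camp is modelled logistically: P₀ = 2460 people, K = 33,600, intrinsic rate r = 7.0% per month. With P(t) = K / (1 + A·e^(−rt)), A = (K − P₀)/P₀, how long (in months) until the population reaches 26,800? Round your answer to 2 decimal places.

t ≈ 55.85 months

A = (33600 − 2460)/2460 = 12.65854
26800 = 33600/(1 + 12.65854·e^(−0.07t)) → 1 + 12.65854·e^(−0.07t) = 1.25373
e^(−0.07t) = 0.020044 → t = ln(49.88953)/0.07 = 3.90981/0.07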